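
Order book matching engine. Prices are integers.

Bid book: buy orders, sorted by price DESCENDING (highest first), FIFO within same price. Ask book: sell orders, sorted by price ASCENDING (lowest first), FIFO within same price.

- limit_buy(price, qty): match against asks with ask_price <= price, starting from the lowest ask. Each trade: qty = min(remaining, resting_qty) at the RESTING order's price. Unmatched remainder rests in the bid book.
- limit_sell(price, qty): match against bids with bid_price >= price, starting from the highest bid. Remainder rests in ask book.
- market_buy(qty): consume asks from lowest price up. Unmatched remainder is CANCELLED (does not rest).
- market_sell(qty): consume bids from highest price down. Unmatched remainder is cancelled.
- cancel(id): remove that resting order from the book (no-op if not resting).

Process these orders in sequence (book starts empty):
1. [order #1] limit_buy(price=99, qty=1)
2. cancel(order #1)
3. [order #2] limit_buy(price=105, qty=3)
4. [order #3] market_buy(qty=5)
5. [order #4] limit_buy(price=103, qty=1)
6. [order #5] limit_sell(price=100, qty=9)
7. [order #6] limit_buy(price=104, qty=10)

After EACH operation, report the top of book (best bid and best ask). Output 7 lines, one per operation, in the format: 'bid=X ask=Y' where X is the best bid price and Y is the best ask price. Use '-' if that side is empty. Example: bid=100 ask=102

Answer: bid=99 ask=-
bid=- ask=-
bid=105 ask=-
bid=105 ask=-
bid=105 ask=-
bid=- ask=100
bid=104 ask=-

Derivation:
After op 1 [order #1] limit_buy(price=99, qty=1): fills=none; bids=[#1:1@99] asks=[-]
After op 2 cancel(order #1): fills=none; bids=[-] asks=[-]
After op 3 [order #2] limit_buy(price=105, qty=3): fills=none; bids=[#2:3@105] asks=[-]
After op 4 [order #3] market_buy(qty=5): fills=none; bids=[#2:3@105] asks=[-]
After op 5 [order #4] limit_buy(price=103, qty=1): fills=none; bids=[#2:3@105 #4:1@103] asks=[-]
After op 6 [order #5] limit_sell(price=100, qty=9): fills=#2x#5:3@105 #4x#5:1@103; bids=[-] asks=[#5:5@100]
After op 7 [order #6] limit_buy(price=104, qty=10): fills=#6x#5:5@100; bids=[#6:5@104] asks=[-]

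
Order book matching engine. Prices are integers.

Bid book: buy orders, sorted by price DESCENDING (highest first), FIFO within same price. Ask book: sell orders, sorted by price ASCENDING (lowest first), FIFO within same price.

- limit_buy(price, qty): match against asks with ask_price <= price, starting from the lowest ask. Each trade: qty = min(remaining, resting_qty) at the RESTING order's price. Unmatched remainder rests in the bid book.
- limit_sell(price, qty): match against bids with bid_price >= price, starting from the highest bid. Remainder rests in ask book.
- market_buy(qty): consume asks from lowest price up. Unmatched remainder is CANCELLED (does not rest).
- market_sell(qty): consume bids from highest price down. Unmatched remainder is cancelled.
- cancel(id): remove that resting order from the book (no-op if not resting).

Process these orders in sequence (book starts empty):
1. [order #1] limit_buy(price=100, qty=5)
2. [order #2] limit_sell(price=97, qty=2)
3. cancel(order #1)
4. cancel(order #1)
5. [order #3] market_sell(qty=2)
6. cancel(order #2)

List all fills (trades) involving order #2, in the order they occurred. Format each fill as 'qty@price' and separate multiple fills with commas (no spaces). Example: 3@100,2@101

After op 1 [order #1] limit_buy(price=100, qty=5): fills=none; bids=[#1:5@100] asks=[-]
After op 2 [order #2] limit_sell(price=97, qty=2): fills=#1x#2:2@100; bids=[#1:3@100] asks=[-]
After op 3 cancel(order #1): fills=none; bids=[-] asks=[-]
After op 4 cancel(order #1): fills=none; bids=[-] asks=[-]
After op 5 [order #3] market_sell(qty=2): fills=none; bids=[-] asks=[-]
After op 6 cancel(order #2): fills=none; bids=[-] asks=[-]

Answer: 2@100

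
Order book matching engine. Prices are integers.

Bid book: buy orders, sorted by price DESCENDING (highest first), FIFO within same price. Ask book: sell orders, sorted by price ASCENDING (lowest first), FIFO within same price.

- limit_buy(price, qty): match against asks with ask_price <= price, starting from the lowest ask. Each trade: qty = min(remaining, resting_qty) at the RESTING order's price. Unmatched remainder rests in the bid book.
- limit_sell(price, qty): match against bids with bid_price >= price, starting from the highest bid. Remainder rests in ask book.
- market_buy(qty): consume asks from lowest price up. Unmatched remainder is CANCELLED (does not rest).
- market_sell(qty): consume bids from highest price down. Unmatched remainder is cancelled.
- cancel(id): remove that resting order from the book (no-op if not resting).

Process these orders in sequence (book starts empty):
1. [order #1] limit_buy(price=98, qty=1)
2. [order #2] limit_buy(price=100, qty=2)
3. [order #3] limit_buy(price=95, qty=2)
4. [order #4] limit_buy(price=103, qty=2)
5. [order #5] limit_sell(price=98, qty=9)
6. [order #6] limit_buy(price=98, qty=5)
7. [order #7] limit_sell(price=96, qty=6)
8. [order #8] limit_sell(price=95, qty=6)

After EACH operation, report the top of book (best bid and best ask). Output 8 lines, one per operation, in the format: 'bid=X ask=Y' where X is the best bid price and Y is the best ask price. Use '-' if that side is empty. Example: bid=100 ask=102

After op 1 [order #1] limit_buy(price=98, qty=1): fills=none; bids=[#1:1@98] asks=[-]
After op 2 [order #2] limit_buy(price=100, qty=2): fills=none; bids=[#2:2@100 #1:1@98] asks=[-]
After op 3 [order #3] limit_buy(price=95, qty=2): fills=none; bids=[#2:2@100 #1:1@98 #3:2@95] asks=[-]
After op 4 [order #4] limit_buy(price=103, qty=2): fills=none; bids=[#4:2@103 #2:2@100 #1:1@98 #3:2@95] asks=[-]
After op 5 [order #5] limit_sell(price=98, qty=9): fills=#4x#5:2@103 #2x#5:2@100 #1x#5:1@98; bids=[#3:2@95] asks=[#5:4@98]
After op 6 [order #6] limit_buy(price=98, qty=5): fills=#6x#5:4@98; bids=[#6:1@98 #3:2@95] asks=[-]
After op 7 [order #7] limit_sell(price=96, qty=6): fills=#6x#7:1@98; bids=[#3:2@95] asks=[#7:5@96]
After op 8 [order #8] limit_sell(price=95, qty=6): fills=#3x#8:2@95; bids=[-] asks=[#8:4@95 #7:5@96]

Answer: bid=98 ask=-
bid=100 ask=-
bid=100 ask=-
bid=103 ask=-
bid=95 ask=98
bid=98 ask=-
bid=95 ask=96
bid=- ask=95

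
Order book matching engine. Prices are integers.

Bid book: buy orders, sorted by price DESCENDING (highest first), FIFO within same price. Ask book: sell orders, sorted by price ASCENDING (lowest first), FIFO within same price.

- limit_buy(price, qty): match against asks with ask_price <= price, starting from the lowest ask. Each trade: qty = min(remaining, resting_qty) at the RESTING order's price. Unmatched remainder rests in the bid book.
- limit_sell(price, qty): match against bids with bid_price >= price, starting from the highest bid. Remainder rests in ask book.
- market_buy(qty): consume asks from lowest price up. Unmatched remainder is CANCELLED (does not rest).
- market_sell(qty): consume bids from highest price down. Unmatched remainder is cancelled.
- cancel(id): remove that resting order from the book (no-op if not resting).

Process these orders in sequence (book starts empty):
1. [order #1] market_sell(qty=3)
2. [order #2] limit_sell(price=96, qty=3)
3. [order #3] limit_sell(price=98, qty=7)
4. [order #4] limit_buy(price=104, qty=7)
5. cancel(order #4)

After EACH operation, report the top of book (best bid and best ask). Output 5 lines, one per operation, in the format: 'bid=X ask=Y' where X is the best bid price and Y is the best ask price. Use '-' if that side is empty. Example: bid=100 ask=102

After op 1 [order #1] market_sell(qty=3): fills=none; bids=[-] asks=[-]
After op 2 [order #2] limit_sell(price=96, qty=3): fills=none; bids=[-] asks=[#2:3@96]
After op 3 [order #3] limit_sell(price=98, qty=7): fills=none; bids=[-] asks=[#2:3@96 #3:7@98]
After op 4 [order #4] limit_buy(price=104, qty=7): fills=#4x#2:3@96 #4x#3:4@98; bids=[-] asks=[#3:3@98]
After op 5 cancel(order #4): fills=none; bids=[-] asks=[#3:3@98]

Answer: bid=- ask=-
bid=- ask=96
bid=- ask=96
bid=- ask=98
bid=- ask=98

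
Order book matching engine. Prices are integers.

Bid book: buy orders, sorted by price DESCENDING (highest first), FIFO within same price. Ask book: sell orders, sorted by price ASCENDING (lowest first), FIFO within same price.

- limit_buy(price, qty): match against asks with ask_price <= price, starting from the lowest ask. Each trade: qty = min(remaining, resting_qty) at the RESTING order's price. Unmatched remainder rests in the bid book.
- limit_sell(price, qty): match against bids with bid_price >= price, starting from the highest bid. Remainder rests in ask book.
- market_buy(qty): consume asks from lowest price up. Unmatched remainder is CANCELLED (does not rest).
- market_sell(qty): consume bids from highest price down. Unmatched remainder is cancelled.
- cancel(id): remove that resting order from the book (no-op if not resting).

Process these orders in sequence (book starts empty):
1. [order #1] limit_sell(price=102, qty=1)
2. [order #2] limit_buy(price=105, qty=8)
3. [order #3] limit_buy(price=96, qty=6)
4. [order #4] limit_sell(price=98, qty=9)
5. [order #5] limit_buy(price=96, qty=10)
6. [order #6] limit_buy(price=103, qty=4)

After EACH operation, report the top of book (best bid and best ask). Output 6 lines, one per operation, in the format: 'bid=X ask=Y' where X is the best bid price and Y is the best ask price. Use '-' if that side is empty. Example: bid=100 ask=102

Answer: bid=- ask=102
bid=105 ask=-
bid=105 ask=-
bid=96 ask=98
bid=96 ask=98
bid=103 ask=-

Derivation:
After op 1 [order #1] limit_sell(price=102, qty=1): fills=none; bids=[-] asks=[#1:1@102]
After op 2 [order #2] limit_buy(price=105, qty=8): fills=#2x#1:1@102; bids=[#2:7@105] asks=[-]
After op 3 [order #3] limit_buy(price=96, qty=6): fills=none; bids=[#2:7@105 #3:6@96] asks=[-]
After op 4 [order #4] limit_sell(price=98, qty=9): fills=#2x#4:7@105; bids=[#3:6@96] asks=[#4:2@98]
After op 5 [order #5] limit_buy(price=96, qty=10): fills=none; bids=[#3:6@96 #5:10@96] asks=[#4:2@98]
After op 6 [order #6] limit_buy(price=103, qty=4): fills=#6x#4:2@98; bids=[#6:2@103 #3:6@96 #5:10@96] asks=[-]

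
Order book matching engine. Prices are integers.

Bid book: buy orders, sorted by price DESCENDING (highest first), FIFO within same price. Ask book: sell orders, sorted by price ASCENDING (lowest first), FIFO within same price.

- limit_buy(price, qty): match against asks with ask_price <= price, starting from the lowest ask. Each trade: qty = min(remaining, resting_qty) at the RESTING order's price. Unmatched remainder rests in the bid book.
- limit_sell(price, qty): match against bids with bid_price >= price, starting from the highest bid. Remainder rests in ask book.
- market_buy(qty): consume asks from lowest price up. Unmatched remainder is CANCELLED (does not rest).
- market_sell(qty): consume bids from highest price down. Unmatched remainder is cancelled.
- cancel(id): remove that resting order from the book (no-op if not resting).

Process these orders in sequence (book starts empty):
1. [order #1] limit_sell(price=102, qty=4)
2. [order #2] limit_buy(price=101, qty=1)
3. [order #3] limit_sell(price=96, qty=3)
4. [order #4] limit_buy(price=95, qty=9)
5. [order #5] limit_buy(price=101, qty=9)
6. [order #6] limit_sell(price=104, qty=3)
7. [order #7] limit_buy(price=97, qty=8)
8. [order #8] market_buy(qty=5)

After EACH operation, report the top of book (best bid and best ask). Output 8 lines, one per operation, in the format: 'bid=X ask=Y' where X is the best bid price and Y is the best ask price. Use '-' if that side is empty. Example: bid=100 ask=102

Answer: bid=- ask=102
bid=101 ask=102
bid=- ask=96
bid=95 ask=96
bid=101 ask=102
bid=101 ask=102
bid=101 ask=102
bid=101 ask=104

Derivation:
After op 1 [order #1] limit_sell(price=102, qty=4): fills=none; bids=[-] asks=[#1:4@102]
After op 2 [order #2] limit_buy(price=101, qty=1): fills=none; bids=[#2:1@101] asks=[#1:4@102]
After op 3 [order #3] limit_sell(price=96, qty=3): fills=#2x#3:1@101; bids=[-] asks=[#3:2@96 #1:4@102]
After op 4 [order #4] limit_buy(price=95, qty=9): fills=none; bids=[#4:9@95] asks=[#3:2@96 #1:4@102]
After op 5 [order #5] limit_buy(price=101, qty=9): fills=#5x#3:2@96; bids=[#5:7@101 #4:9@95] asks=[#1:4@102]
After op 6 [order #6] limit_sell(price=104, qty=3): fills=none; bids=[#5:7@101 #4:9@95] asks=[#1:4@102 #6:3@104]
After op 7 [order #7] limit_buy(price=97, qty=8): fills=none; bids=[#5:7@101 #7:8@97 #4:9@95] asks=[#1:4@102 #6:3@104]
After op 8 [order #8] market_buy(qty=5): fills=#8x#1:4@102 #8x#6:1@104; bids=[#5:7@101 #7:8@97 #4:9@95] asks=[#6:2@104]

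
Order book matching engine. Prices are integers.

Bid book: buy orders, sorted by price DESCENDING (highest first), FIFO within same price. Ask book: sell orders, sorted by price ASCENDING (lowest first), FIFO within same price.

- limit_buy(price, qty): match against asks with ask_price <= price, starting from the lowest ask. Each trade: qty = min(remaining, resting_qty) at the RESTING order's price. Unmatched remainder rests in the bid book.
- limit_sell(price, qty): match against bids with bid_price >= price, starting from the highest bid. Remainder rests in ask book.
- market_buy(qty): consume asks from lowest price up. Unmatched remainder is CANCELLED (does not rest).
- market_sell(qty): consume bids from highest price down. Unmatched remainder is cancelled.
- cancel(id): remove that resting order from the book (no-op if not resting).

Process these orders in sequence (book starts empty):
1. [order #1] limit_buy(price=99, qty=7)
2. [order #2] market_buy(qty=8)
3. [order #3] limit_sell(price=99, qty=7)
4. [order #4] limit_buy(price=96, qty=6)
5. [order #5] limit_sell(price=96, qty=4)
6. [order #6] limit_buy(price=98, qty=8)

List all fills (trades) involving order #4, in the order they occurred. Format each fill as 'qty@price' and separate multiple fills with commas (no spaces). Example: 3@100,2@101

Answer: 4@96

Derivation:
After op 1 [order #1] limit_buy(price=99, qty=7): fills=none; bids=[#1:7@99] asks=[-]
After op 2 [order #2] market_buy(qty=8): fills=none; bids=[#1:7@99] asks=[-]
After op 3 [order #3] limit_sell(price=99, qty=7): fills=#1x#3:7@99; bids=[-] asks=[-]
After op 4 [order #4] limit_buy(price=96, qty=6): fills=none; bids=[#4:6@96] asks=[-]
After op 5 [order #5] limit_sell(price=96, qty=4): fills=#4x#5:4@96; bids=[#4:2@96] asks=[-]
After op 6 [order #6] limit_buy(price=98, qty=8): fills=none; bids=[#6:8@98 #4:2@96] asks=[-]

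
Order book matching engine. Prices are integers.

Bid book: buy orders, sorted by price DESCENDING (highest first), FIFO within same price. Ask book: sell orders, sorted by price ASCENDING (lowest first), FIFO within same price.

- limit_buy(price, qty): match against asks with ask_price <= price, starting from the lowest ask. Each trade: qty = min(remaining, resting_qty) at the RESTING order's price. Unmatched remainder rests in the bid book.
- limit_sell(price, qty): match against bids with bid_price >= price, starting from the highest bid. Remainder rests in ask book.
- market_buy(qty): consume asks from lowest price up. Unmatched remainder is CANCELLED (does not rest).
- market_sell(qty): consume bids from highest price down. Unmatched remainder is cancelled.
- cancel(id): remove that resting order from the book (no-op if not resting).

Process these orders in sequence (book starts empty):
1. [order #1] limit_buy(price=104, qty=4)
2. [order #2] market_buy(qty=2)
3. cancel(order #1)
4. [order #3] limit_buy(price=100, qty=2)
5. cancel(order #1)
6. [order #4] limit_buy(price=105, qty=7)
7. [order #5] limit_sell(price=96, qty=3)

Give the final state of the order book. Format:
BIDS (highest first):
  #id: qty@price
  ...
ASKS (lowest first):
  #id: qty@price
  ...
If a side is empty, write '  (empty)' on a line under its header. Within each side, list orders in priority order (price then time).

After op 1 [order #1] limit_buy(price=104, qty=4): fills=none; bids=[#1:4@104] asks=[-]
After op 2 [order #2] market_buy(qty=2): fills=none; bids=[#1:4@104] asks=[-]
After op 3 cancel(order #1): fills=none; bids=[-] asks=[-]
After op 4 [order #3] limit_buy(price=100, qty=2): fills=none; bids=[#3:2@100] asks=[-]
After op 5 cancel(order #1): fills=none; bids=[#3:2@100] asks=[-]
After op 6 [order #4] limit_buy(price=105, qty=7): fills=none; bids=[#4:7@105 #3:2@100] asks=[-]
After op 7 [order #5] limit_sell(price=96, qty=3): fills=#4x#5:3@105; bids=[#4:4@105 #3:2@100] asks=[-]

Answer: BIDS (highest first):
  #4: 4@105
  #3: 2@100
ASKS (lowest first):
  (empty)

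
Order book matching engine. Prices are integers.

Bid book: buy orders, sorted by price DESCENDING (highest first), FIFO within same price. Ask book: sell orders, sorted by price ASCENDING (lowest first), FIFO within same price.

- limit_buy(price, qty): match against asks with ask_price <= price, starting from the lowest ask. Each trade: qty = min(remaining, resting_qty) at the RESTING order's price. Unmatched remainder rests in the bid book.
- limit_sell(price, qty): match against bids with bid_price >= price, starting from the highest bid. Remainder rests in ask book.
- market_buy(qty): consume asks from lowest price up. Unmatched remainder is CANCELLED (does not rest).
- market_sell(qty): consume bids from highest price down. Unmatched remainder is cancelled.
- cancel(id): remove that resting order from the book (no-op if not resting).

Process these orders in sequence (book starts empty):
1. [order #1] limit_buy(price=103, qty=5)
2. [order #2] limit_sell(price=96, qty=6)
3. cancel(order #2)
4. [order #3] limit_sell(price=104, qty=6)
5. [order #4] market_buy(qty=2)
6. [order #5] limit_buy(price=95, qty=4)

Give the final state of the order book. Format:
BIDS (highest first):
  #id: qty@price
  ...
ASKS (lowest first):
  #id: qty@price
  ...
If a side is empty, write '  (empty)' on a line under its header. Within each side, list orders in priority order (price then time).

Answer: BIDS (highest first):
  #5: 4@95
ASKS (lowest first):
  #3: 4@104

Derivation:
After op 1 [order #1] limit_buy(price=103, qty=5): fills=none; bids=[#1:5@103] asks=[-]
After op 2 [order #2] limit_sell(price=96, qty=6): fills=#1x#2:5@103; bids=[-] asks=[#2:1@96]
After op 3 cancel(order #2): fills=none; bids=[-] asks=[-]
After op 4 [order #3] limit_sell(price=104, qty=6): fills=none; bids=[-] asks=[#3:6@104]
After op 5 [order #4] market_buy(qty=2): fills=#4x#3:2@104; bids=[-] asks=[#3:4@104]
After op 6 [order #5] limit_buy(price=95, qty=4): fills=none; bids=[#5:4@95] asks=[#3:4@104]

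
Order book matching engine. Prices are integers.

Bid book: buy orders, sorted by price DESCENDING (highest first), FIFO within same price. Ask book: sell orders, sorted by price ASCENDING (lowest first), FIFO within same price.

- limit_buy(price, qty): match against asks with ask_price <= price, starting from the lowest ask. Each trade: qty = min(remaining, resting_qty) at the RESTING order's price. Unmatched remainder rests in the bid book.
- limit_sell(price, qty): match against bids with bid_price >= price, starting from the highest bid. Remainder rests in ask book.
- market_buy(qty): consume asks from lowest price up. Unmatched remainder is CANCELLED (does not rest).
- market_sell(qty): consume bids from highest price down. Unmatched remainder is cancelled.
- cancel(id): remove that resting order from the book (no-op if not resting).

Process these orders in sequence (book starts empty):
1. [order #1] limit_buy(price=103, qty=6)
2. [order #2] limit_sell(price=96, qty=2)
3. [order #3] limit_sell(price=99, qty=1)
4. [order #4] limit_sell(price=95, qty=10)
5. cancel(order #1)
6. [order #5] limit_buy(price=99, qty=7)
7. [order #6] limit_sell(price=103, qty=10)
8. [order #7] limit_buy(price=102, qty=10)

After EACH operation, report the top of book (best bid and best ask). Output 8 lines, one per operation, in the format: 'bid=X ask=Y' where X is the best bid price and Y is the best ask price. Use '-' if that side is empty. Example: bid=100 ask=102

Answer: bid=103 ask=-
bid=103 ask=-
bid=103 ask=-
bid=- ask=95
bid=- ask=95
bid=- ask=-
bid=- ask=103
bid=102 ask=103

Derivation:
After op 1 [order #1] limit_buy(price=103, qty=6): fills=none; bids=[#1:6@103] asks=[-]
After op 2 [order #2] limit_sell(price=96, qty=2): fills=#1x#2:2@103; bids=[#1:4@103] asks=[-]
After op 3 [order #3] limit_sell(price=99, qty=1): fills=#1x#3:1@103; bids=[#1:3@103] asks=[-]
After op 4 [order #4] limit_sell(price=95, qty=10): fills=#1x#4:3@103; bids=[-] asks=[#4:7@95]
After op 5 cancel(order #1): fills=none; bids=[-] asks=[#4:7@95]
After op 6 [order #5] limit_buy(price=99, qty=7): fills=#5x#4:7@95; bids=[-] asks=[-]
After op 7 [order #6] limit_sell(price=103, qty=10): fills=none; bids=[-] asks=[#6:10@103]
After op 8 [order #7] limit_buy(price=102, qty=10): fills=none; bids=[#7:10@102] asks=[#6:10@103]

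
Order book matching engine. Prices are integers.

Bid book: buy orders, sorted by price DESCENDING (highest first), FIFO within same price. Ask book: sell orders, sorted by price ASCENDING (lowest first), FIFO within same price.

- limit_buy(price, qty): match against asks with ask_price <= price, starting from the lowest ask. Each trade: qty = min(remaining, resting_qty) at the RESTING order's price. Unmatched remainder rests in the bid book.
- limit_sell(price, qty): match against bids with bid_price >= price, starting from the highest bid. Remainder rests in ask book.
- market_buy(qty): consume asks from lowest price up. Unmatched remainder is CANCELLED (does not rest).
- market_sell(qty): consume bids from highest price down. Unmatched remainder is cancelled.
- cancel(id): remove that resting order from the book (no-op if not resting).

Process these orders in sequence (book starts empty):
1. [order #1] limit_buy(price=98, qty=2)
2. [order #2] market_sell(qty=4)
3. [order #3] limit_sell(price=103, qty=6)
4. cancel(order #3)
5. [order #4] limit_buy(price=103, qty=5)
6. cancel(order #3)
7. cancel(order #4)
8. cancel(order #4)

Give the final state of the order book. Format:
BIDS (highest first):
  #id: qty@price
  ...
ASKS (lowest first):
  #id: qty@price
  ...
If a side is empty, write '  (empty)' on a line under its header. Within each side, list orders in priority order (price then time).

After op 1 [order #1] limit_buy(price=98, qty=2): fills=none; bids=[#1:2@98] asks=[-]
After op 2 [order #2] market_sell(qty=4): fills=#1x#2:2@98; bids=[-] asks=[-]
After op 3 [order #3] limit_sell(price=103, qty=6): fills=none; bids=[-] asks=[#3:6@103]
After op 4 cancel(order #3): fills=none; bids=[-] asks=[-]
After op 5 [order #4] limit_buy(price=103, qty=5): fills=none; bids=[#4:5@103] asks=[-]
After op 6 cancel(order #3): fills=none; bids=[#4:5@103] asks=[-]
After op 7 cancel(order #4): fills=none; bids=[-] asks=[-]
After op 8 cancel(order #4): fills=none; bids=[-] asks=[-]

Answer: BIDS (highest first):
  (empty)
ASKS (lowest first):
  (empty)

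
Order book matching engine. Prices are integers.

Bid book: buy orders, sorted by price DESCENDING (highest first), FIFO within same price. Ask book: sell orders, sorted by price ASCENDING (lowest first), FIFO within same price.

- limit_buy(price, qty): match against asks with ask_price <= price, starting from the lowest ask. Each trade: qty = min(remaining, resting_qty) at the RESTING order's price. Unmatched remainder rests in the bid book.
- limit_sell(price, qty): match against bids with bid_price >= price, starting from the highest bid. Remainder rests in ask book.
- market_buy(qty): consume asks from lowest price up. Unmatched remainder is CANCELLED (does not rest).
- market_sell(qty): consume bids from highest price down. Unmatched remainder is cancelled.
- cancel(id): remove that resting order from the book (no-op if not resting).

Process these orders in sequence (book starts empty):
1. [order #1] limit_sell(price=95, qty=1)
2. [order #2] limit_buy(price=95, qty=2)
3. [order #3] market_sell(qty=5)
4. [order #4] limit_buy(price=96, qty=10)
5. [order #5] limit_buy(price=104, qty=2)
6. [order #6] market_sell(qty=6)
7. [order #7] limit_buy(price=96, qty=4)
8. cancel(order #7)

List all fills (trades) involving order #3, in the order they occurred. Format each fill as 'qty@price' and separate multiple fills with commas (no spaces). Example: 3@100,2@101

After op 1 [order #1] limit_sell(price=95, qty=1): fills=none; bids=[-] asks=[#1:1@95]
After op 2 [order #2] limit_buy(price=95, qty=2): fills=#2x#1:1@95; bids=[#2:1@95] asks=[-]
After op 3 [order #3] market_sell(qty=5): fills=#2x#3:1@95; bids=[-] asks=[-]
After op 4 [order #4] limit_buy(price=96, qty=10): fills=none; bids=[#4:10@96] asks=[-]
After op 5 [order #5] limit_buy(price=104, qty=2): fills=none; bids=[#5:2@104 #4:10@96] asks=[-]
After op 6 [order #6] market_sell(qty=6): fills=#5x#6:2@104 #4x#6:4@96; bids=[#4:6@96] asks=[-]
After op 7 [order #7] limit_buy(price=96, qty=4): fills=none; bids=[#4:6@96 #7:4@96] asks=[-]
After op 8 cancel(order #7): fills=none; bids=[#4:6@96] asks=[-]

Answer: 1@95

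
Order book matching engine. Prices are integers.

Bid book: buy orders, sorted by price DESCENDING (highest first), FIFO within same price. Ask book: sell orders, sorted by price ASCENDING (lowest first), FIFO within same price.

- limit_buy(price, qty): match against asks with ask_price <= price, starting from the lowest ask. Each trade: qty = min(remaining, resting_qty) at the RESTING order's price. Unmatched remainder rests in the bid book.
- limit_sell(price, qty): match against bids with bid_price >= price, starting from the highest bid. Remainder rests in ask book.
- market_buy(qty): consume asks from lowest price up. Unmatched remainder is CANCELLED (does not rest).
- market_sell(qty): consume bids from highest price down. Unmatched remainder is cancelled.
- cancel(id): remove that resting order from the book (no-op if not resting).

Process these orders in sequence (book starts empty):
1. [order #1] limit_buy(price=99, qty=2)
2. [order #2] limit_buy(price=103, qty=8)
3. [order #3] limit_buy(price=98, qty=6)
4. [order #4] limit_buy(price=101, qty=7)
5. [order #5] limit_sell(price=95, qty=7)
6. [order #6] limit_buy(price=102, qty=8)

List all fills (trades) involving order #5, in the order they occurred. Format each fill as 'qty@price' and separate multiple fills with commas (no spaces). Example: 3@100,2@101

After op 1 [order #1] limit_buy(price=99, qty=2): fills=none; bids=[#1:2@99] asks=[-]
After op 2 [order #2] limit_buy(price=103, qty=8): fills=none; bids=[#2:8@103 #1:2@99] asks=[-]
After op 3 [order #3] limit_buy(price=98, qty=6): fills=none; bids=[#2:8@103 #1:2@99 #3:6@98] asks=[-]
After op 4 [order #4] limit_buy(price=101, qty=7): fills=none; bids=[#2:8@103 #4:7@101 #1:2@99 #3:6@98] asks=[-]
After op 5 [order #5] limit_sell(price=95, qty=7): fills=#2x#5:7@103; bids=[#2:1@103 #4:7@101 #1:2@99 #3:6@98] asks=[-]
After op 6 [order #6] limit_buy(price=102, qty=8): fills=none; bids=[#2:1@103 #6:8@102 #4:7@101 #1:2@99 #3:6@98] asks=[-]

Answer: 7@103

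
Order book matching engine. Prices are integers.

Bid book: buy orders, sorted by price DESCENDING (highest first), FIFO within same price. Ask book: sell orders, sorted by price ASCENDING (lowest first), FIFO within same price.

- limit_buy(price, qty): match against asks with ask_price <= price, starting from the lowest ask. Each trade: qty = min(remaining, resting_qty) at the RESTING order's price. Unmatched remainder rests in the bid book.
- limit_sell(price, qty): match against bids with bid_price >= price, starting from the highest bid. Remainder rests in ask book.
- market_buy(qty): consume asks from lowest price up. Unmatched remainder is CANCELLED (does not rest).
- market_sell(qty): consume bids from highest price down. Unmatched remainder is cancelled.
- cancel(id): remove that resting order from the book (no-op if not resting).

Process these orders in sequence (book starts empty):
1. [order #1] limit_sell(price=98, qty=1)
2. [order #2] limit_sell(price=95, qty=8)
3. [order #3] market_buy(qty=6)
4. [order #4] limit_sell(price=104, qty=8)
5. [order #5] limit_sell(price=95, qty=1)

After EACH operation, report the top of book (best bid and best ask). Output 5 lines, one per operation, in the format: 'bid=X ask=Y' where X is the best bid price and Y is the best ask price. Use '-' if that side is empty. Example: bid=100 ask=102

After op 1 [order #1] limit_sell(price=98, qty=1): fills=none; bids=[-] asks=[#1:1@98]
After op 2 [order #2] limit_sell(price=95, qty=8): fills=none; bids=[-] asks=[#2:8@95 #1:1@98]
After op 3 [order #3] market_buy(qty=6): fills=#3x#2:6@95; bids=[-] asks=[#2:2@95 #1:1@98]
After op 4 [order #4] limit_sell(price=104, qty=8): fills=none; bids=[-] asks=[#2:2@95 #1:1@98 #4:8@104]
After op 5 [order #5] limit_sell(price=95, qty=1): fills=none; bids=[-] asks=[#2:2@95 #5:1@95 #1:1@98 #4:8@104]

Answer: bid=- ask=98
bid=- ask=95
bid=- ask=95
bid=- ask=95
bid=- ask=95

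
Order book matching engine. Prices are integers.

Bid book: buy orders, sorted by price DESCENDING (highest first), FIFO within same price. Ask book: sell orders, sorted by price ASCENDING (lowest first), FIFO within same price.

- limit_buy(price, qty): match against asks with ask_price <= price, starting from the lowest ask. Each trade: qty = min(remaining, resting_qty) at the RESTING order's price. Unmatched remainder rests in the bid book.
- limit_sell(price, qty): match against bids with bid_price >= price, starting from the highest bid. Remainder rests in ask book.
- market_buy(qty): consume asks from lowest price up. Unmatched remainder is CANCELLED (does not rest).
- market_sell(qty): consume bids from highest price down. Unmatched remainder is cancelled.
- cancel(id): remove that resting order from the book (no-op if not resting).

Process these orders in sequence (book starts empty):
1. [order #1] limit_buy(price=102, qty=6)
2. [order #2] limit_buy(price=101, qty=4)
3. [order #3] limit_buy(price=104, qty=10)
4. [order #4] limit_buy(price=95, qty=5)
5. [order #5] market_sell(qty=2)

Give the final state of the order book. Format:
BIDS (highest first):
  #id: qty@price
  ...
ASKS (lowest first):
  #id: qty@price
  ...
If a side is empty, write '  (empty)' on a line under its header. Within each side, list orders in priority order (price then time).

After op 1 [order #1] limit_buy(price=102, qty=6): fills=none; bids=[#1:6@102] asks=[-]
After op 2 [order #2] limit_buy(price=101, qty=4): fills=none; bids=[#1:6@102 #2:4@101] asks=[-]
After op 3 [order #3] limit_buy(price=104, qty=10): fills=none; bids=[#3:10@104 #1:6@102 #2:4@101] asks=[-]
After op 4 [order #4] limit_buy(price=95, qty=5): fills=none; bids=[#3:10@104 #1:6@102 #2:4@101 #4:5@95] asks=[-]
After op 5 [order #5] market_sell(qty=2): fills=#3x#5:2@104; bids=[#3:8@104 #1:6@102 #2:4@101 #4:5@95] asks=[-]

Answer: BIDS (highest first):
  #3: 8@104
  #1: 6@102
  #2: 4@101
  #4: 5@95
ASKS (lowest first):
  (empty)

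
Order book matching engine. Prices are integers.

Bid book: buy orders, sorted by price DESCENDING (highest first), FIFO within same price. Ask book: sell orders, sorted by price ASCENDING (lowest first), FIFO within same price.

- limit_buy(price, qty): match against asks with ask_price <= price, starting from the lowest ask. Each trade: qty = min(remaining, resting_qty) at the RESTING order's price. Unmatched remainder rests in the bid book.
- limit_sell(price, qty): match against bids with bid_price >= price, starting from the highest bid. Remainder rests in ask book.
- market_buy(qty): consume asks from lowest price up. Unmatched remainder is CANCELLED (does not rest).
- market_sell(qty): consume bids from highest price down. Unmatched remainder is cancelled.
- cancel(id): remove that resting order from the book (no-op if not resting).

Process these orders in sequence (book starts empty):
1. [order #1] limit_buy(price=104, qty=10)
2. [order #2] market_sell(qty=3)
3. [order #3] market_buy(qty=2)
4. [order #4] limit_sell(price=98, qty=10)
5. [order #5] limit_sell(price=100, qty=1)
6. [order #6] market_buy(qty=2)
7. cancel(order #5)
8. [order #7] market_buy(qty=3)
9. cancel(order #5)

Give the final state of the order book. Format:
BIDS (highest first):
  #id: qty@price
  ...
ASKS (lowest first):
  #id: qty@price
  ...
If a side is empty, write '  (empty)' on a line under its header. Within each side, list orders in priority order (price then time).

After op 1 [order #1] limit_buy(price=104, qty=10): fills=none; bids=[#1:10@104] asks=[-]
After op 2 [order #2] market_sell(qty=3): fills=#1x#2:3@104; bids=[#1:7@104] asks=[-]
After op 3 [order #3] market_buy(qty=2): fills=none; bids=[#1:7@104] asks=[-]
After op 4 [order #4] limit_sell(price=98, qty=10): fills=#1x#4:7@104; bids=[-] asks=[#4:3@98]
After op 5 [order #5] limit_sell(price=100, qty=1): fills=none; bids=[-] asks=[#4:3@98 #5:1@100]
After op 6 [order #6] market_buy(qty=2): fills=#6x#4:2@98; bids=[-] asks=[#4:1@98 #5:1@100]
After op 7 cancel(order #5): fills=none; bids=[-] asks=[#4:1@98]
After op 8 [order #7] market_buy(qty=3): fills=#7x#4:1@98; bids=[-] asks=[-]
After op 9 cancel(order #5): fills=none; bids=[-] asks=[-]

Answer: BIDS (highest first):
  (empty)
ASKS (lowest first):
  (empty)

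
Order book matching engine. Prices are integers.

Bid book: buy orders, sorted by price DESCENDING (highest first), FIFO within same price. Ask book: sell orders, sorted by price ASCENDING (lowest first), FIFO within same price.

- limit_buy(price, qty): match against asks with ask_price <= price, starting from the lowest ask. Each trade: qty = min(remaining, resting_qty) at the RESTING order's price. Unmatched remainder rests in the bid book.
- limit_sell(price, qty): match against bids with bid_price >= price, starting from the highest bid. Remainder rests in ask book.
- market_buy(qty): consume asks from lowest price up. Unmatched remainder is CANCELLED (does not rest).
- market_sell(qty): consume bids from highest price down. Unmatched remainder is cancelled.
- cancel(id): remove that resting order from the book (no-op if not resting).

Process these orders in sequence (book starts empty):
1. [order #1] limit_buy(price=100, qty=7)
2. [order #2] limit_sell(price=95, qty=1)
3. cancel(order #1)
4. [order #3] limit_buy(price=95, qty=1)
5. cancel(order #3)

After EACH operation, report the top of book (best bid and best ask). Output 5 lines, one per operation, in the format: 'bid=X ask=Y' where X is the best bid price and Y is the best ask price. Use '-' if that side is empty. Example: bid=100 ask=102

Answer: bid=100 ask=-
bid=100 ask=-
bid=- ask=-
bid=95 ask=-
bid=- ask=-

Derivation:
After op 1 [order #1] limit_buy(price=100, qty=7): fills=none; bids=[#1:7@100] asks=[-]
After op 2 [order #2] limit_sell(price=95, qty=1): fills=#1x#2:1@100; bids=[#1:6@100] asks=[-]
After op 3 cancel(order #1): fills=none; bids=[-] asks=[-]
After op 4 [order #3] limit_buy(price=95, qty=1): fills=none; bids=[#3:1@95] asks=[-]
After op 5 cancel(order #3): fills=none; bids=[-] asks=[-]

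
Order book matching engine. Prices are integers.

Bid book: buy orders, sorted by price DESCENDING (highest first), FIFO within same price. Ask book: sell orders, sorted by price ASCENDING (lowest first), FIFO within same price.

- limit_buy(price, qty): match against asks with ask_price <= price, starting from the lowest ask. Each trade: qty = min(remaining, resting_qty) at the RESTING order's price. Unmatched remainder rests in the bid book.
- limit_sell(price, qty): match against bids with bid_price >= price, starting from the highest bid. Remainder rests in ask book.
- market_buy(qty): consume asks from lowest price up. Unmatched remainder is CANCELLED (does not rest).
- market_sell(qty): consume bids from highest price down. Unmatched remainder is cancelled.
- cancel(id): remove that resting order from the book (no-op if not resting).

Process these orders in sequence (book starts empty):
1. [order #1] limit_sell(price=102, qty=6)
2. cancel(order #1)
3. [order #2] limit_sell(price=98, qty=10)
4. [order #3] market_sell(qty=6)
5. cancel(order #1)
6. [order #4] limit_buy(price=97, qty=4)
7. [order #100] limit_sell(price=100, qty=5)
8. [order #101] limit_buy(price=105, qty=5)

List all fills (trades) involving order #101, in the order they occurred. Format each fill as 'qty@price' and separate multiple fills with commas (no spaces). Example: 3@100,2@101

Answer: 5@98

Derivation:
After op 1 [order #1] limit_sell(price=102, qty=6): fills=none; bids=[-] asks=[#1:6@102]
After op 2 cancel(order #1): fills=none; bids=[-] asks=[-]
After op 3 [order #2] limit_sell(price=98, qty=10): fills=none; bids=[-] asks=[#2:10@98]
After op 4 [order #3] market_sell(qty=6): fills=none; bids=[-] asks=[#2:10@98]
After op 5 cancel(order #1): fills=none; bids=[-] asks=[#2:10@98]
After op 6 [order #4] limit_buy(price=97, qty=4): fills=none; bids=[#4:4@97] asks=[#2:10@98]
After op 7 [order #100] limit_sell(price=100, qty=5): fills=none; bids=[#4:4@97] asks=[#2:10@98 #100:5@100]
After op 8 [order #101] limit_buy(price=105, qty=5): fills=#101x#2:5@98; bids=[#4:4@97] asks=[#2:5@98 #100:5@100]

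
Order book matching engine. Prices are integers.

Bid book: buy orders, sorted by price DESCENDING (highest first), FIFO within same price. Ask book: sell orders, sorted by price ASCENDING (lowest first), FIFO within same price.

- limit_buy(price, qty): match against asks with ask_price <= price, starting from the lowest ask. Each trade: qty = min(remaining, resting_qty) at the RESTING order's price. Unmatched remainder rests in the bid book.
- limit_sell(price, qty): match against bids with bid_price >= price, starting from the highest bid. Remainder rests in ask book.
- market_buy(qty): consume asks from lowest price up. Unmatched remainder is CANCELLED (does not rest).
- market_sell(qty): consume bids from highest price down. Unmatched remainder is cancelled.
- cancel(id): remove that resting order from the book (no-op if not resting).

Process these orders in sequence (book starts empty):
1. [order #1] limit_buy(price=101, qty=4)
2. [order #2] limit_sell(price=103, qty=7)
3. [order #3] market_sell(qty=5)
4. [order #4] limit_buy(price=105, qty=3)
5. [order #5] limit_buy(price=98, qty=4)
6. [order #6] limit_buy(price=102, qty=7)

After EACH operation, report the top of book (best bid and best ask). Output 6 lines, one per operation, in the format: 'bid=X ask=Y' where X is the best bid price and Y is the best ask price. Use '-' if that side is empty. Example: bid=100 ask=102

Answer: bid=101 ask=-
bid=101 ask=103
bid=- ask=103
bid=- ask=103
bid=98 ask=103
bid=102 ask=103

Derivation:
After op 1 [order #1] limit_buy(price=101, qty=4): fills=none; bids=[#1:4@101] asks=[-]
After op 2 [order #2] limit_sell(price=103, qty=7): fills=none; bids=[#1:4@101] asks=[#2:7@103]
After op 3 [order #3] market_sell(qty=5): fills=#1x#3:4@101; bids=[-] asks=[#2:7@103]
After op 4 [order #4] limit_buy(price=105, qty=3): fills=#4x#2:3@103; bids=[-] asks=[#2:4@103]
After op 5 [order #5] limit_buy(price=98, qty=4): fills=none; bids=[#5:4@98] asks=[#2:4@103]
After op 6 [order #6] limit_buy(price=102, qty=7): fills=none; bids=[#6:7@102 #5:4@98] asks=[#2:4@103]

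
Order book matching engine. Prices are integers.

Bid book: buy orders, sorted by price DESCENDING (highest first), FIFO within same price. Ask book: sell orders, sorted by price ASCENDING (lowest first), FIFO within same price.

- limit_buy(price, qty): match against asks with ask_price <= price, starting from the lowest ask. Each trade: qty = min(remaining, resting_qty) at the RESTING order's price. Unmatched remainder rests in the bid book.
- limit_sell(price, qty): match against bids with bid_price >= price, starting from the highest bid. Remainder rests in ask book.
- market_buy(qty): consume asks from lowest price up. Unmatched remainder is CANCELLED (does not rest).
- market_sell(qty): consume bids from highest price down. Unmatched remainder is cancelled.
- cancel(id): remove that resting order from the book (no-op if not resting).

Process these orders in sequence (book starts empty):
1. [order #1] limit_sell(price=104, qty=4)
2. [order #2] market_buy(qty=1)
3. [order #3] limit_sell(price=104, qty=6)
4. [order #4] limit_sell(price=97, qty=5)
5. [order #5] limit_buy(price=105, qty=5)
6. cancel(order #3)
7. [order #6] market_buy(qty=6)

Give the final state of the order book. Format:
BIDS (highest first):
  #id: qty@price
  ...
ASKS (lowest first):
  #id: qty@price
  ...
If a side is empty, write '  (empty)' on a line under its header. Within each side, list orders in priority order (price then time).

After op 1 [order #1] limit_sell(price=104, qty=4): fills=none; bids=[-] asks=[#1:4@104]
After op 2 [order #2] market_buy(qty=1): fills=#2x#1:1@104; bids=[-] asks=[#1:3@104]
After op 3 [order #3] limit_sell(price=104, qty=6): fills=none; bids=[-] asks=[#1:3@104 #3:6@104]
After op 4 [order #4] limit_sell(price=97, qty=5): fills=none; bids=[-] asks=[#4:5@97 #1:3@104 #3:6@104]
After op 5 [order #5] limit_buy(price=105, qty=5): fills=#5x#4:5@97; bids=[-] asks=[#1:3@104 #3:6@104]
After op 6 cancel(order #3): fills=none; bids=[-] asks=[#1:3@104]
After op 7 [order #6] market_buy(qty=6): fills=#6x#1:3@104; bids=[-] asks=[-]

Answer: BIDS (highest first):
  (empty)
ASKS (lowest first):
  (empty)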